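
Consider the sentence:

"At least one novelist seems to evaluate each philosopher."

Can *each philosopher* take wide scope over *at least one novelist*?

*each philosopher* is inside a raising infinitive, which is transparent to QR (no CP barrier), so it behaves as a matrix argument.
No island intervenes, so both surface and inverse scope are derivable.

Yes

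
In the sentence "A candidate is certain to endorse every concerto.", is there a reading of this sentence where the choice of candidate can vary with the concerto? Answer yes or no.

Yes

This is the *every concerto* > *a candidate* reading.
*every concerto* is inside a raising infinitive, which is transparent to QR (no CP barrier), so it behaves as a matrix argument.
No island intervenes, so both surface and inverse scope are derivable.
Both orderings are possible: *a candidate* > *every concerto* and *every concerto* > *a candidate*.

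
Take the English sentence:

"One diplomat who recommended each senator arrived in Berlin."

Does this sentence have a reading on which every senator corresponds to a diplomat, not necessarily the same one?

This is the *each senator* > *one diplomat* reading.
*each senator* sits inside the relative clause *who recommended each senator*.
QR out of a relative clause is ruled out by the relative-clause island constraint.
So the wide-scope reading for *each senator* is blocked.

No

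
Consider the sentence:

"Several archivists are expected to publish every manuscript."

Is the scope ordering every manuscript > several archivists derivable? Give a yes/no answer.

*every manuscript* is the object of the infinitival complement of a raising predicate; raising infinitives are transparent for QR, so the two DPs are in effect clausemates.
Clause-internal QR can adjoin the lower DP above the subject, yielding the inverse reading.
So *every manuscript* > *several archivists* is among the available readings.

Yes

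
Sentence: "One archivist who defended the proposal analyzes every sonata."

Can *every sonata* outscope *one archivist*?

Yes

Although the sentence contains a relative clause (*who defended the proposal*), *every sonata* is outside it, in the matrix VP.
Clause-internal QR can adjoin the lower DP above the subject, yielding the inverse reading.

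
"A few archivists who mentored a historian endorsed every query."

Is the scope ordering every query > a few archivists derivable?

Yes

Although the sentence contains a relative clause (*who mentored a historian*), *every query* is outside it, in the matrix VP.
Nothing blocks QR of the lower DP to a position above the higher one, so inverse scope is available.
The sentence is scopally ambiguous between *a few archivists* > *every query* and *every query* > *a few archivists*.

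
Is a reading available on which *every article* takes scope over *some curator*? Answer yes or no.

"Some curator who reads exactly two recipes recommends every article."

Yes

The RC *who reads exactly two recipes* is an island, but *every article* is not inside it — it is the matrix object, a clausemate of *some curator*.
Ordinary QR to a clause-peripheral position gives the wide-scope LF for the lower DP.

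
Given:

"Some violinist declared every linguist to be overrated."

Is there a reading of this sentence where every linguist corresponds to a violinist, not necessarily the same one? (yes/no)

Yes

This is the *every linguist* > *some violinist* reading.
ECM infinitives lack a CP barrier, so *every linguist* can QR over the matrix subject *some violinist*.
Ordinary QR to a clause-peripheral position gives the wide-scope LF for the lower DP.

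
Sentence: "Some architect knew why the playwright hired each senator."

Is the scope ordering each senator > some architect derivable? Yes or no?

*each senator* sits inside the embedded question *why the playwright hired each senator*.
The wh-island constraint blocks QR out of an embedded interrogative.
So the wide-scope reading for *each senator* is blocked.

No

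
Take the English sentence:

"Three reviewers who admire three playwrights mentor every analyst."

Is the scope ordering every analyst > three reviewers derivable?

The relative clause *who admire three playwrights* modifies *three reviewers*, but *every analyst* is not inside that relative clause — it is an argument of the matrix verb.
Nothing blocks QR of the lower DP to a position above the higher one, so inverse scope is available.

Yes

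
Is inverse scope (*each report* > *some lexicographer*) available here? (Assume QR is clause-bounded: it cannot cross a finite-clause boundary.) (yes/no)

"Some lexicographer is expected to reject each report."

Yes

*each report* is the object of the infinitival complement of a raising predicate; raising infinitives are transparent for QR, so the two DPs are in effect clausemates.
No island intervenes, so both surface and inverse scope are derivable.
The sentence is scopally ambiguous between *some lexicographer* > *each report* and *each report* > *some lexicographer*.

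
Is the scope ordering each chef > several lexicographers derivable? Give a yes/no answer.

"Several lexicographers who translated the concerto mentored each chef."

Yes

Although the sentence contains a relative clause (*who translated the concerto*), *each chef* is outside it, in the matrix VP.
QR within a single clause is free, so the lower quantifier may take scope over the higher one.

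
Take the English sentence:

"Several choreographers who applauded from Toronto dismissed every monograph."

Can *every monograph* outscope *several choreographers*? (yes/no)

Yes

The RC *who applauded from Toronto* is an island, but *every monograph* is not inside it — it is the matrix object, a clausemate of *several choreographers*.
QR within a single clause is free, so the lower quantifier may take scope over the higher one.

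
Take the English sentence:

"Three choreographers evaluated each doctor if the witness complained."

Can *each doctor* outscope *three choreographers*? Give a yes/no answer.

Yes

*each doctor* is a matrix argument; the adjunct is an island but the target quantifier is outside it.
Since no island is crossed, the inverse ordering is licensed alongside surface scope.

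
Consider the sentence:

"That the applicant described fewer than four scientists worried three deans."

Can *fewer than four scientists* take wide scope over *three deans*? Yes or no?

No

The DP *fewer than four scientists* is contained in the sentential subject *that the applicant described fewer than four scientists*.
Clausal subjects are scope islands; QR from inside the subject into the matrix is barred.
So the wide-scope reading for *fewer than four scientists* is blocked.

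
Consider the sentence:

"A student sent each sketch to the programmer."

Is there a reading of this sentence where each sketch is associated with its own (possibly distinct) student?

The paraphrase describes the scope ordering *each sketch* > *a student*.
*a student* and *each sketch* are co-arguments of the matrix verb, with nothing but a clause-internal boundary between them.
With no island boundary between them, the object can take inverse scope over the subject via ordinary QR within the clause.
The sentence is scopally ambiguous between *a student* > *each sketch* and *each sketch* > *a student*.

Yes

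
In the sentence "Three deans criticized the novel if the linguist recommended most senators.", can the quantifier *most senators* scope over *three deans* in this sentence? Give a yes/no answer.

No

*most senators* occurs within the adjunct clause *if the linguist recommended most senators*.
Adverbial clauses are not L-marked, so they are barriers for QR — the quantifier cannot escape the adjunct.
Hence only narrow scope for *most senators* (under *three deans*) survives.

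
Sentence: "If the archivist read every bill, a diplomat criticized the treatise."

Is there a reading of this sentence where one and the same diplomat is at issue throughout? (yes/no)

Yes

That reading corresponds to *a diplomat* > *every bill*.
*a diplomat* is a matrix-clause argument and can take scope within the matrix clause over the constituent containing *every bill*, so *a diplomat* > *every bill* needs no island-crossing movement and is available.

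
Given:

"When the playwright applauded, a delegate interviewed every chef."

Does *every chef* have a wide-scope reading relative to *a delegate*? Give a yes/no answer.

Neither queried DP is inside the adjunct, so the adjunct-island constraint does not apply.
Clause-internal QR can adjoin the lower DP above the subject, yielding the inverse reading.

Yes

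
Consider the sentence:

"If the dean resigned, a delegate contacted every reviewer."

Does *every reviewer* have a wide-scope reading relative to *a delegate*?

Yes

The adjunct clause does not contain *every reviewer*, which is the matrix object.
Nothing blocks QR of the lower DP to a position above the higher one, so inverse scope is available.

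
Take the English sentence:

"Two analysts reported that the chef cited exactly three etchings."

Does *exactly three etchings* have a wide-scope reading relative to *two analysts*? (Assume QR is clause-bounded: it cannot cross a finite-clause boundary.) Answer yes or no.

*exactly three etchings* is embedded in the finite complement clause *that the chef cited exactly three etchings*.
With QR restricted to its own tensed clause, the embedded quantifier cannot reach a matrix scope position.
*exactly three etchings* > *two analysts* would require crossing that boundary, which is illicit.

No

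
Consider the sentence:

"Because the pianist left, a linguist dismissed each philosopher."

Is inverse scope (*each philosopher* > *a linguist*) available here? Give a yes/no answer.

Yes

Neither queried DP is inside the adjunct, so the adjunct-island constraint does not apply.
Since no island is crossed, the inverse ordering is licensed alongside surface scope.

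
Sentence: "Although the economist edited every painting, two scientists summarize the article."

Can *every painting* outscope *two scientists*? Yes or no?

*every painting* is embedded in the adjunct clause *although the economist edited every painting*.
Adverbial clauses are not L-marked, so they are barriers for QR — the quantifier cannot escape the adjunct.
So *every painting* cannot raise to a position above *two scientists*.

No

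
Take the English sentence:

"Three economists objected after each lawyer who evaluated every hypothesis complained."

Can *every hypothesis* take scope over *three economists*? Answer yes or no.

No

*every hypothesis* sits inside the relative clause *who evaluated every hypothesis*, which is itself inside the adjunct *after each lawyer who evaluated every hypothesis complained*.
Two island boundaries intervene — the relative clause and the adjunct. Either alone would block QR.
Hence only narrow scope for *every hypothesis* (under *three economists*) survives.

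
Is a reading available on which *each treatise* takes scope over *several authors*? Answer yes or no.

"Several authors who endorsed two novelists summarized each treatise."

Yes

The RC *who endorsed two novelists* is an island, but *each treatise* is not inside it — it is the matrix object, a clausemate of *several authors*.
Since no island is crossed, the inverse ordering is licensed alongside surface scope.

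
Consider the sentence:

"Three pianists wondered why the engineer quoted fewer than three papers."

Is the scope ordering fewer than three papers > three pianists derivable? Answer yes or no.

No

The target quantifier *fewer than three papers* is part of the embedded question *why the engineer quoted fewer than three papers*.
The wh-island constraint blocks QR out of an embedded interrogative.
So *fewer than three papers* cannot raise to a position above *three pianists*.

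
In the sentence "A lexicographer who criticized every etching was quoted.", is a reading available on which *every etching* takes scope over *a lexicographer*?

Structurally, *every etching* is inside the relative clause *who criticized every etching*.
QR out of a relative clause is ruled out by the relative-clause island constraint.
The inverse ordering *every etching* > *a lexicographer* is therefore underivable.

No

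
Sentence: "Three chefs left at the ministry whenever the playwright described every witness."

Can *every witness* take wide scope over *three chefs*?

Structurally, *every witness* is inside the adjunct clause *whenever the playwright described every witness*.
The adjunct-island constraint bars QR out of an adverbial clause.
So *every witness* cannot raise high enough to outscope *three chefs*; only the surface ordering *three chefs* > *every witness* is available.

No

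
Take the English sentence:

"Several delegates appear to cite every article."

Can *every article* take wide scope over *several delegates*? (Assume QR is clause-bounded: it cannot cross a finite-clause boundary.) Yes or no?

Raising constructions are monoclausal for scope purposes; *every article* is not separated from *several delegates* by any island.
Clause-internal QR can adjoin the lower DP above the subject, yielding the inverse reading.
So *every article* > *several delegates* is among the available readings.

Yes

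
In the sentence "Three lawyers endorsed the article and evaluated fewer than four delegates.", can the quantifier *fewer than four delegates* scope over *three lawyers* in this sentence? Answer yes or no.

*fewer than four delegates* is embedded in one conjunct of the coordinate structure (*evaluated fewer than four delegates*).
QR out of a conjunct would have to apply non-ATB, which the CSC forbids.
So *fewer than four delegates* cannot raise to a position above *three lawyers*.

No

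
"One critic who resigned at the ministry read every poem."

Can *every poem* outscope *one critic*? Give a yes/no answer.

Yes

Although the sentence contains a relative clause (*who resigned at the ministry*), *every poem* is outside it, in the matrix VP.
With no island boundary between them, the object can take inverse scope over the subject via ordinary QR within the clause.
Both orderings are possible: *one critic* > *every poem* and *every poem* > *one critic*.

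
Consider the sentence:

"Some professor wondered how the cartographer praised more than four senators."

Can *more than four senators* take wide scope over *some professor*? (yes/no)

The DP *more than four senators* is contained in the embedded question *how the cartographer praised more than four senators*.
Embedded wh-clauses are opaque for QR, so the quantifier stays inside the question.
So the wide-scope reading for *more than four senators* is blocked.

No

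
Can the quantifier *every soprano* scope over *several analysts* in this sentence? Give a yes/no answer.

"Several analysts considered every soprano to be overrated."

ECM infinitives lack a CP barrier, so *every soprano* can QR over the matrix subject *several analysts*.
QR within a single clause is free, so the lower quantifier may take scope over the higher one.
So *every soprano* > *several analysts* is among the available readings.

Yes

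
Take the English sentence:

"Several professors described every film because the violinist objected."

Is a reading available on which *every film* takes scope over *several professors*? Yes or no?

Yes

Although there is an adjunct clause, *every film* is in the main clause, not inside the adjunct.
Clause-internal QR can adjoin the lower DP above the subject, yielding the inverse reading.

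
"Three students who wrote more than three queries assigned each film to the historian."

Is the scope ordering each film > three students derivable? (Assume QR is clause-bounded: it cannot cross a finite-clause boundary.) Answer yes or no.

Although the sentence contains a relative clause (*who wrote more than three queries*), *each film* is outside it, in the matrix VP.
With no island boundary between them, the object can take inverse scope over the subject via ordinary QR within the clause.

Yes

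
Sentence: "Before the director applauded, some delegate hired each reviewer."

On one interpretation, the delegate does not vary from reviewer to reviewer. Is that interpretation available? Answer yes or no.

Yes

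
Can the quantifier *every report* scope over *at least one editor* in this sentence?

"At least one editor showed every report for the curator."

Yes

Both DPs are arguments of the same predicate; there is no clause or island boundary between them.
No island intervenes, so both surface and inverse scope are derivable.
The sentence is scopally ambiguous between *at least one editor* > *every report* and *every report* > *at least one editor*.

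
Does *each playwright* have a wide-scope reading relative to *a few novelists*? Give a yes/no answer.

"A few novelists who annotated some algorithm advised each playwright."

Yes

*each playwright* sits in the matrix clause, not in the relative clause on *a few novelists*.
Clause-internal QR can adjoin the lower DP above the subject, yielding the inverse reading.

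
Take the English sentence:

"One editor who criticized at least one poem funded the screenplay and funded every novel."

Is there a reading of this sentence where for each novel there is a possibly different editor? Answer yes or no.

No

That reading corresponds to *every novel* > *one editor*.
The target quantifier *every novel* is part of one conjunct of the coordinate structure (*funded every novel*).
Asymmetric QR out of one conjunct violates the Coordinate Structure Constraint.
So the wide-scope reading for *every novel* is blocked.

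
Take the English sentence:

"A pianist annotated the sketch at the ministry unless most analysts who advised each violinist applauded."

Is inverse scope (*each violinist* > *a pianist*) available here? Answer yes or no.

No

The DP *each violinist* is contained in the relative clause *who advised each violinist*, which is itself inside the adjunct *unless most analysts who advised each violinist applauded*.
The quantifier would have to escape first the RC and then the adjunct — two independent island violations.
Hence only narrow scope for *each violinist* (under *a pianist*) survives.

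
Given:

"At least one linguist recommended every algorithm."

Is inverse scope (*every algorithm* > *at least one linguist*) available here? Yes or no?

Yes

*at least one linguist* and *every algorithm* are co-arguments of the matrix verb, with nothing but a clause-internal boundary between them.
Since no island is crossed, the inverse ordering is licensed alongside surface scope.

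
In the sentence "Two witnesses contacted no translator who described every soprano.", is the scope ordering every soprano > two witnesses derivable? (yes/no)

No

Structurally, *every soprano* is inside the relative clause *who described every soprano* modifying *no translator*.
Relative clauses are scope islands: a quantifier cannot QR out of a relative clause to take scope in the matrix clause.
There is no licit LF on which *every soprano* c-commands *two witnesses*.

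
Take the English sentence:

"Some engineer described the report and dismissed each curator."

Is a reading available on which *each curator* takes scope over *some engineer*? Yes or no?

No

The DP *each curator* is contained in one conjunct of the coordinate structure (*dismissed each curator*).
The Coordinate Structure Constraint blocks movement (including QR) out of a single conjunct.
So the wide-scope reading for *each curator* is blocked.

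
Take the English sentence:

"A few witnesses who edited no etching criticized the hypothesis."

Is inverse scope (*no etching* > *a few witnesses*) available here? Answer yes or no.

No

*no etching* occurs within the relative clause *who edited no etching*.
QR out of a relative clause is ruled out by the relative-clause island constraint.
*no etching* is confined to the island and cannot take scope over *a few witnesses*.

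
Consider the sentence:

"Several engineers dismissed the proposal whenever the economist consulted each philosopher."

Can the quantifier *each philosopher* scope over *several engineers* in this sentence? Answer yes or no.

*each philosopher* sits inside the adjunct clause *whenever the economist consulted each philosopher*.
The adjunct-island constraint bars QR out of an adverbial clause.
So *each philosopher* cannot raise to a position above *several engineers*.

No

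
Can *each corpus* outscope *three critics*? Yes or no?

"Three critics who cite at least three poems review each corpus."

Although the sentence contains a relative clause (*who cite at least three poems*), *each corpus* is outside it, in the matrix VP.
Since no island is crossed, the inverse ordering is licensed alongside surface scope.
The sentence is scopally ambiguous between *three critics* > *each corpus* and *each corpus* > *three critics*.

Yes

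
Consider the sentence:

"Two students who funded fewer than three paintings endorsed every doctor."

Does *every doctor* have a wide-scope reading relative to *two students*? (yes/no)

Although the sentence contains a relative clause (*who funded fewer than three paintings*), *every doctor* is outside it, in the matrix VP.
No island intervenes, so both surface and inverse scope are derivable.

Yes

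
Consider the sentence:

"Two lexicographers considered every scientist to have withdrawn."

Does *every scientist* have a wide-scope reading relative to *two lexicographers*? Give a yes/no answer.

Yes

This is an ECM construction: *every scientist* is the infinitival subject, Case-marked by the matrix verb, and the infinitive is transparent for QR.
No island intervenes, so both surface and inverse scope are derivable.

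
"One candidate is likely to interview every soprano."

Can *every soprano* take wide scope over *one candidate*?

Yes

Infinitival complements of raising predicates do not block QR; *every soprano* and *one candidate* are effectively clausemates.
Clause-internal QR can adjoin the lower DP above the subject, yielding the inverse reading.
Both orderings are possible: *one candidate* > *every soprano* and *every soprano* > *one candidate*.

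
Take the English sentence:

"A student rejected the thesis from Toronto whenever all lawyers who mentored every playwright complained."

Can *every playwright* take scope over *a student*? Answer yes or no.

The DP *every playwright* is contained in the relative clause *who mentored every playwright*, which is itself inside the adjunct *whenever all lawyers who mentored every playwright complained*.
Two island boundaries intervene — the relative clause and the adjunct. Either alone would block QR.
So *every playwright* cannot raise to a position above *a student*.
(Only the surface reading survives: one fixed student with respect to all the relevant playwrights.)

No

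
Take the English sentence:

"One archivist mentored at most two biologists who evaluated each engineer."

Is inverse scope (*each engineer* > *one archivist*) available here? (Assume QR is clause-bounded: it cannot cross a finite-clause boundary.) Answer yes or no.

The target quantifier *each engineer* is part of the relative clause *who evaluated each engineer* modifying *at most two biologists*.
Relative clauses are scope islands: a quantifier cannot QR out of a relative clause to take scope in the matrix clause.
There is no licit LF on which *each engineer* c-commands *one archivist*.
(Only the surface reading survives: one fixed archivist with respect to all the relevant engineers.)

No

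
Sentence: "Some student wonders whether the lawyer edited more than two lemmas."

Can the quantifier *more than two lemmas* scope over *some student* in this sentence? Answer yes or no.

No

The target quantifier *more than two lemmas* is part of the embedded question *whether the lawyer edited more than two lemmas*.
QR across an interrogative CP boundary is ruled out as a wh-island violation.
So the wide-scope reading for *more than two lemmas* is blocked.
(Only the surface reading survives: one fixed student with respect to all the relevant lemmas.)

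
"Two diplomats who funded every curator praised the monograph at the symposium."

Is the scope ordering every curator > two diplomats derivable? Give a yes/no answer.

No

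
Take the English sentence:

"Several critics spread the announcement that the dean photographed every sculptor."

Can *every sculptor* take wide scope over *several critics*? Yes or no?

*every sculptor* is embedded in the complex NP *the announcement that the dean photographed every sculptor*.
Noun-complement clauses are scope islands (the Complex NP Constraint): a quantifier inside one cannot scope into the matrix.
There is no licit LF on which *every sculptor* c-commands *several critics*.

No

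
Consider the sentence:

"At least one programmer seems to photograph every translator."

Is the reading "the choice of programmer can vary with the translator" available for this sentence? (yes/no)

Yes

That reading corresponds to *every translator* > *at least one programmer*.
Infinitival complements of raising predicates do not block QR; *every translator* and *at least one programmer* are effectively clausemates.
QR within a single clause is free, so the lower quantifier may take scope over the higher one.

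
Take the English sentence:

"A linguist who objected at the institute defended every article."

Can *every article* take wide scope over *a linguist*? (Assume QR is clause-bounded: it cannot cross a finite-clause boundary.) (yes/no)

Yes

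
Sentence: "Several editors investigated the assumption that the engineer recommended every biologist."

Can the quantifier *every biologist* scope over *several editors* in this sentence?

No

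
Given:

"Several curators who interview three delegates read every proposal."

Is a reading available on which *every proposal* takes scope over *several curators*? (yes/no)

The RC *who interview three delegates* is an island, but *every proposal* is not inside it — it is the matrix object, a clausemate of *several curators*.
QR within a single clause is free, so the lower quantifier may take scope over the higher one.
The sentence is scopally ambiguous between *several curators* > *every proposal* and *every proposal* > *several curators*.

Yes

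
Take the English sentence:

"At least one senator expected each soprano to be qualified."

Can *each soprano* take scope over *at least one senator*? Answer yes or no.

Yes

*each soprano* is an ECM subject; ECM complements are not islands, and the embedded quantifier may take matrix scope.
With no island boundary between them, the object can take inverse scope over the subject via ordinary QR within the clause.
So *each soprano* > *at least one senator* is among the available readings.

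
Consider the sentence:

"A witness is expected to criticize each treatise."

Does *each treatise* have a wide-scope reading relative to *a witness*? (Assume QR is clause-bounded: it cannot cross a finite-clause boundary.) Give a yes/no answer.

*each treatise* is the object of the infinitival complement of a raising predicate; raising infinitives are transparent for QR, so the two DPs are in effect clausemates.
No island intervenes, so both surface and inverse scope are derivable.
The sentence is scopally ambiguous between *a witness* > *each treatise* and *each treatise* > *a witness*.

Yes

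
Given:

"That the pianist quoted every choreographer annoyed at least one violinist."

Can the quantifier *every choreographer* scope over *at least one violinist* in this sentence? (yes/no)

The DP *every choreographer* is contained in the sentential subject *that the pianist quoted every choreographer*.
The Sentential Subject Constraint rules out raising the quantifier out of the that-clause subject.
The ordering *every choreographer* > *at least one violinist* is therefore underivable.

No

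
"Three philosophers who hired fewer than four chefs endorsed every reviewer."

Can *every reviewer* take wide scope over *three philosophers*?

Yes

The RC *who hired fewer than four chefs* is an island, but *every reviewer* is not inside it — it is the matrix object, a clausemate of *three philosophers*.
QR within a single clause is free, so the lower quantifier may take scope over the higher one.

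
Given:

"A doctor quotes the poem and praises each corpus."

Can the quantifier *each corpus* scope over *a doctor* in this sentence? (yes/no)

No

*each corpus* occurs within one conjunct of the coordinate structure (*praises each corpus*).
A quantifier cannot raise out of one conjunct of a coordination across the whole coordinate structure — the CSC applies to QR.
There is no licit LF on which *each corpus* c-commands *a doctor*.
(Only the surface reading survives: one fixed doctor with respect to all the relevant corpora.)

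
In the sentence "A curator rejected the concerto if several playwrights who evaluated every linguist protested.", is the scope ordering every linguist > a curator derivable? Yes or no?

No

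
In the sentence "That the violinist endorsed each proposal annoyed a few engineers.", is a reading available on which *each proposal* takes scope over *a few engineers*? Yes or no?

Structurally, *each proposal* is inside the sentential subject *that the violinist endorsed each proposal*.
The subject-island constraint blocks QR out of a clausal subject.
*each proposal* > *a few engineers* would require crossing that boundary, which is illicit.

No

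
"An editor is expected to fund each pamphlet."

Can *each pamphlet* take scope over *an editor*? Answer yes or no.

Yes

*each pamphlet* is the object of the infinitival complement of a raising predicate; raising infinitives are transparent for QR, so the two DPs are in effect clausemates.
Clause-internal QR can adjoin the lower DP above the subject, yielding the inverse reading.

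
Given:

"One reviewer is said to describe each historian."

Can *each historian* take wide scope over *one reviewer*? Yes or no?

Yes

*each historian* is inside a raising infinitive, which is transparent to QR (no CP barrier), so it behaves as a matrix argument.
Since no island is crossed, the inverse ordering is licensed alongside surface scope.
The sentence is scopally ambiguous between *one reviewer* > *each historian* and *each historian* > *one reviewer*.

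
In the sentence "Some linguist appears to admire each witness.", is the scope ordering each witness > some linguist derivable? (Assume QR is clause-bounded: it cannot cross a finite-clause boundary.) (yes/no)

Yes

Infinitival complements of raising predicates do not block QR; *each witness* and *some linguist* are effectively clausemates.
Since no island is crossed, the inverse ordering is licensed alongside surface scope.
So *each witness* > *some linguist* is among the available readings.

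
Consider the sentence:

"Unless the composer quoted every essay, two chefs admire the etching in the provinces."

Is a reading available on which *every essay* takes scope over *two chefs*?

No

The DP *every essay* is contained in the adjunct clause *unless the composer quoted every essay*.
Since the clause is an adjunct (not a complement), the Adjunct Condition blocks QR across its edge.
*every essay* > *two chefs* would require crossing that boundary, which is illicit.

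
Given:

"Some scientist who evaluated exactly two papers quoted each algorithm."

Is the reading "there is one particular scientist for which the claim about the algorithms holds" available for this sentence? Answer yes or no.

Yes

The paraphrase describes the scope ordering *some scientist* > *each algorithm*.
Surface scope (*some scientist* > *each algorithm*) is always derivable; islands only block QR, not in-situ interpretation.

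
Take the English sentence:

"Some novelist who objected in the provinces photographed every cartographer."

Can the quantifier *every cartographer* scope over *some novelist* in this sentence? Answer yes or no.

Yes

The RC *who objected in the provinces* is an island, but *every cartographer* is not inside it — it is the matrix object, a clausemate of *some novelist*.
Clause-internal QR can adjoin the lower DP above the subject, yielding the inverse reading.
Both orderings are possible: *some novelist* > *every cartographer* and *every cartographer* > *some novelist*.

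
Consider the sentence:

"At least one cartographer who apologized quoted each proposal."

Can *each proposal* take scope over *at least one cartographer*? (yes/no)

Yes

The RC *who apologized* is an island, but *each proposal* is not inside it — it is the matrix object, a clausemate of *at least one cartographer*.
Ordinary QR to a clause-peripheral position gives the wide-scope LF for the lower DP.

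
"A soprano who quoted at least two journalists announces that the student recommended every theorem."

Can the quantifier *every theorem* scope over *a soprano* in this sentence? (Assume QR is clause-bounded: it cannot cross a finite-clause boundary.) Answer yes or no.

No

The target quantifier *every theorem* is part of the finite complement clause *that the student recommended every theorem*.
Given the clause-boundedness assumption, QR cannot cross the finite CP into the matrix.
So *every theorem* cannot raise to a position above *a soprano*.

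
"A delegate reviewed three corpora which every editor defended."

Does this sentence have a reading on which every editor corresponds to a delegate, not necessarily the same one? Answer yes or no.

This is the *every editor* > *a delegate* reading.
*every editor* sits inside the relative clause *which every editor defended* modifying *three corpora*.
Relative clauses block scope extraction: QR cannot target a position outside the modified NP.
Hence only narrow scope for *every editor* (under *a delegate*) survives.

No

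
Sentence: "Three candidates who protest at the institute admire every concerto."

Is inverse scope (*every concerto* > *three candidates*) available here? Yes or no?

Yes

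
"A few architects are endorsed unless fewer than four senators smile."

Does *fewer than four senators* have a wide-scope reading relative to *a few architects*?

No

Structurally, *fewer than four senators* is inside the adjunct clause *unless fewer than four senators smile*.
Scope out of an adjunct clause is unavailable: QR respects the adjunct-island constraint.
*fewer than four senators* is confined to the island and cannot take scope over *a few architects*.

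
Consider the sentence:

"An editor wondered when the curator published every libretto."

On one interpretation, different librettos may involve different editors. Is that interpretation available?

No

This is the *every libretto* > *an editor* reading.
*every libretto* occurs within the embedded question *when the curator published every libretto*.
QR across an interrogative CP boundary is ruled out as a wh-island violation.
The inverse ordering *every libretto* > *an editor* is therefore underivable.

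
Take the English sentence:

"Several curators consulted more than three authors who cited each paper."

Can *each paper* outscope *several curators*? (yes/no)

No

Structurally, *each paper* is inside the relative clause *who cited each paper* modifying *more than three authors*.
QR out of a relative clause is ruled out by the relative-clause island constraint.
Hence only narrow scope for *each paper* (under *several curators*) survives.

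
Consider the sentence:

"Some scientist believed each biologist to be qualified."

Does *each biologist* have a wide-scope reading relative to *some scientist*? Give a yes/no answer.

Yes

*each biologist* is the subject of an ECM infinitive — the infinitival complement of an ECM verb is not a scope island, so *each biologist* can raise into the matrix clause.
With no island boundary between them, the object can take inverse scope over the subject via ordinary QR within the clause.
So *each biologist* > *some scientist* is among the available readings.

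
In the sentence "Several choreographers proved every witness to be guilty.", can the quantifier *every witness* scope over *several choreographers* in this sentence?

ECM infinitives lack a CP barrier, so *every witness* can QR over the matrix subject *several choreographers*.
Ordinary QR to a clause-peripheral position gives the wide-scope LF for the lower DP.
So *every witness* > *several choreographers* is among the available readings.

Yes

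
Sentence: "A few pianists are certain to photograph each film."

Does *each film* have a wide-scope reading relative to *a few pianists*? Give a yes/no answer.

Yes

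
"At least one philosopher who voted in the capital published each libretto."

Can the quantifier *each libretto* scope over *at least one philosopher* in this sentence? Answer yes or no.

The RC *who voted in the capital* is an island, but *each libretto* is not inside it — it is the matrix object, a clausemate of *at least one philosopher*.
Ordinary QR to a clause-peripheral position gives the wide-scope LF for the lower DP.
So *each libretto* > *at least one philosopher* is among the available readings.

Yes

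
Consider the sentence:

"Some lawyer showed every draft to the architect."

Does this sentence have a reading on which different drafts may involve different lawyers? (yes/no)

Yes

That reading corresponds to *every draft* > *some lawyer*.
*every draft* is the matrix object and *some lawyer* the matrix subject; the two are clausemates.
Since no island is crossed, the inverse ordering is licensed alongside surface scope.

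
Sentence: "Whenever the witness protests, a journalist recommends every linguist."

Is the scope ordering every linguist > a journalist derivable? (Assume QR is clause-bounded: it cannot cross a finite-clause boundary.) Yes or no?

Yes

*every linguist* is a matrix argument; the adjunct is an island but the target quantifier is outside it.
Clause-internal QR can adjoin the lower DP above the subject, yielding the inverse reading.
Both orderings are possible: *a journalist* > *every linguist* and *every linguist* > *a journalist*.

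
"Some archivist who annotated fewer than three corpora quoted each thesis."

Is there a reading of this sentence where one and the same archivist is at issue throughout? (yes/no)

That reading corresponds to *some archivist* > *each thesis*.
Surface scope (*some archivist* > *each thesis*) is always derivable; islands only block QR, not in-situ interpretation.

Yes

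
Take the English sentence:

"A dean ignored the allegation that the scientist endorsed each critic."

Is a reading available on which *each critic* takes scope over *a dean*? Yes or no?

The DP *each critic* is contained in the complex NP *the allegation that the scientist endorsed each critic*.
Since the clause is the complement of a nominal head, the CNPC blocks scope extraction.
So the wide-scope reading for *each critic* is blocked.

No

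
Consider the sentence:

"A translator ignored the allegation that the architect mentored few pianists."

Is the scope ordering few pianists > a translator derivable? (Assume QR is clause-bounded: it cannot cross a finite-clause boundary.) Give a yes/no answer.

No

The DP *few pianists* is contained in the complex NP *the allegation that the architect mentored few pianists*.
A that-clause complement to a noun is an island; QR cannot cross the NP boundary.
So *few pianists* cannot raise high enough to outscope *a translator*; only the surface ordering *a translator* > *few pianists* is available.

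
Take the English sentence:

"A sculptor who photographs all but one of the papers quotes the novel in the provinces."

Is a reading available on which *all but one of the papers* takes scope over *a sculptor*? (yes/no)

*all but one of the papers* sits inside the relative clause *who photographs all but one of the papers*.
The relative clause forms an island for QR, so the quantifier is confined to the head noun's restrictor.
Hence only narrow scope for *all but one of the papers* (under *a sculptor*) survives.

No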